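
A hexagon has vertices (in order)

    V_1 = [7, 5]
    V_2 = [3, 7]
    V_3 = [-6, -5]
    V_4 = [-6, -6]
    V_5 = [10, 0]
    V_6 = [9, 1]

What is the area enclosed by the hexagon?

Apply Gauss's area formula: 2A = Σ (x_i·y_{i+1} − x_{i+1}·y_i), indices taken mod 6.
V_1→V_2: (7)(7) − (3)(5) = 34
V_2→V_3: (3)(-5) − (-6)(7) = 27
V_3→V_4: (-6)(-6) − (-6)(-5) = 6
V_4→V_5: (-6)(0) − (10)(-6) = 60
V_5→V_6: (10)(1) − (9)(0) = 10
V_6→V_1: (9)(5) − (7)(1) = 38
Σ = 175
Area = |Σ|/2 = 87.5.

87.5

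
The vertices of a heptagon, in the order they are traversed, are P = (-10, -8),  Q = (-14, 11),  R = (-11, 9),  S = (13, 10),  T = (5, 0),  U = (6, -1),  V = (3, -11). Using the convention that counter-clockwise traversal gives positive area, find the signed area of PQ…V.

Σ = (-222) + (-5) + (-227) + (-50) + (-5) + (-63) + (-134) = -706
Signed area = Σ/2 = -353 (negative ⇒ clockwise traversal).

-353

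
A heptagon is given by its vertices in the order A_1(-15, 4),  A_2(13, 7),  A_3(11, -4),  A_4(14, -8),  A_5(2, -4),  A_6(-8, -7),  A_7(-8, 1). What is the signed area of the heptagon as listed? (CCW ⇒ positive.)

Cross-terms: -157, -129, -32, -40, -46, -64, -17  ⇒  Σ = -485
Signed area = Σ/2 = -242.5 (negative ⇒ clockwise traversal).

-242.5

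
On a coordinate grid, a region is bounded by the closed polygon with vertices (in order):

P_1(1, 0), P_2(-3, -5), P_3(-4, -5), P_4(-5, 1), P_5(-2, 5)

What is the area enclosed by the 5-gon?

33.5

Apply the surveyor's formula: 2A = Σ (x_i·y_{i+1} − x_{i+1}·y_i), indices taken mod 5.
Σ = (-5) + (-5) + (-29) + (-23) + (-5) = -67
Area = |Σ|/2 = 33.5.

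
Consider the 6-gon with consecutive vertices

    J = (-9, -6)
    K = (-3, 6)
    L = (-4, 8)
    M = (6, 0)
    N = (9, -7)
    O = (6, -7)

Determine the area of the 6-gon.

Apply Gauss's area formula: 2A = Σ (x_i·y_{i+1} − x_{i+1}·y_i), indices taken mod 6.
Cross-terms: -72, 0, -48, -42, -21, -99  ⇒  Σ = -282
Area = |Σ|/2 = 141.

141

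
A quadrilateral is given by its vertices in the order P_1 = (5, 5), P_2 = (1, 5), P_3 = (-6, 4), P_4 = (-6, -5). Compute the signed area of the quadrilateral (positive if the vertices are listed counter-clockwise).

51.5

Apply Gauss's area formula: 2A = Σ (x_i·y_{i+1} − x_{i+1}·y_i), indices taken mod 4.
P_1→P_2: (5)(5) − (1)(5) = 20
P_2→P_3: (1)(4) − (-6)(5) = 34
P_3→P_4: (-6)(-5) − (-6)(4) = 54
P_4→P_1: (-6)(5) − (5)(-5) = -5
Σ = 103
Signed area = Σ/2 = 51.5 (positive ⇒ counter-clockwise traversal).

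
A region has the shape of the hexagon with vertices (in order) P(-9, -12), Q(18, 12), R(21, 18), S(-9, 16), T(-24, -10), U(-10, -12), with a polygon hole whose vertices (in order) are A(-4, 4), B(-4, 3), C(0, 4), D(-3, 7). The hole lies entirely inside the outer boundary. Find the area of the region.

668

Outer boundary:
Apply the shoelace (surveyor's) formula: 2A = Σ (x_i·y_{i+1} − x_{i+1}·y_i), indices taken mod 6.
Cross-terms: 108, 72, 498, 474, 188, 12  ⇒  Σ = 1352
Area = |Σ|/2 = 676.
Hole:
A→B: (-4)(3) − (-4)(4) = 4
B→C: (-4)(4) − (0)(3) = -16
C→D: (0)(7) − (-3)(4) = 12
D→A: (-3)(4) − (-4)(7) = 16
Σ = 16
Area = |Σ|/2 = 8.
Net area = 676 − 8 = 668.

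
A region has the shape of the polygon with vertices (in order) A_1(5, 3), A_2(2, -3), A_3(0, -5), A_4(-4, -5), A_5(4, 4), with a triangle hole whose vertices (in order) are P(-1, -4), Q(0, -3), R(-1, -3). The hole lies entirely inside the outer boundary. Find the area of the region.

27

Outer boundary:
Apply the shoelace (surveyor's) formula: 2A = Σ (x_i·y_{i+1} − x_{i+1}·y_i), indices taken mod 5.
Cross-terms: -21, -10, -20, 4, -8  ⇒  Σ = -55
Area = |Σ|/2 = 27.5.
Hole:
Apply Gauss's area formula: 2A = Σ (x_i·y_{i+1} − x_{i+1}·y_i), indices taken mod 3.
P→Q: (-1)(-3) − (0)(-4) = 3
Q→R: (0)(-3) − (-1)(-3) = -3
R→P: (-1)(-4) − (-1)(-3) = 1
Σ = 1
Area = |Σ|/2 = 0.5.
Net area = 27.5 − 0.5 = 27.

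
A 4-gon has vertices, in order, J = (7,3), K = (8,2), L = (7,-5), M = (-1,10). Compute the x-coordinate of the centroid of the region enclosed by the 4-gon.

Apply the surveyor's formula. First the cross-terms c_i = x_i·y_{i+1} − x_{i+1}·y_i:
  -10, -54, 65, -73  ⇒  2A = -72, A = -36.
Then Σ (x_i + x_{i+1})·c_i = -1008, so x̄ = -1008 / (6·(-36)) = 14/3.

14/3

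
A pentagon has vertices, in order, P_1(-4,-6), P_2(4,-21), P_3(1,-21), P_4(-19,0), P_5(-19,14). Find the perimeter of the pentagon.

|P_1P_2| = √((8)² + (-15)²) = √289 = 17
|P_2P_3| = √((-3)² + (0)²) = √9 = 3
|P_3P_4| = √((-20)² + (21)²) = √841 = 29
|P_4P_5| = √((0)² + (14)²) = √196 = 14
|P_5P_1| = √((15)² + (-20)²) = √625 = 25
Perimeter = 17 + 3 + 29 + 14 + 25 = 88.

88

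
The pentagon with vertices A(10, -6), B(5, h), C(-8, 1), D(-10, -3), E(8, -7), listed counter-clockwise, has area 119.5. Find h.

3

Write out the shoelace sum; only the two edges meeting at B involve h:
2·Area = [(10·h − 5·(-6)) + (5·1 − (-8)·h)] + 150
       = 18·h + 185 = 239
⇒ h = 3.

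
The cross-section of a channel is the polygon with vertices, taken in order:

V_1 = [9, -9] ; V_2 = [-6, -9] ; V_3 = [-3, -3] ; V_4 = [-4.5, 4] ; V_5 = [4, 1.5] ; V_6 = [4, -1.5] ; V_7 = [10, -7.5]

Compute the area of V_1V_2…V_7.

Apply Gauss's area formula: 2A = Σ (x_i·y_{i+1} − x_{i+1}·y_i), indices taken mod 7.
Cross-terms: -135, -9, -25.5, -22.75, -12, -15, -22.5  ⇒  Σ = -241.75
Area = |Σ|/2 = 120.875.

120.875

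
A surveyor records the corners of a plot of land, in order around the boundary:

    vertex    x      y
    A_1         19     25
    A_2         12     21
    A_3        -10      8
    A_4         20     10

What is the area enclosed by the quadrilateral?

227.5

Apply Gauss's area formula: 2A = Σ (x_i·y_{i+1} − x_{i+1}·y_i), indices taken mod 4.
A_1→A_2: (19)(21) − (12)(25) = 99
A_2→A_3: (12)(8) − (-10)(21) = 306
A_3→A_4: (-10)(10) − (20)(8) = -260
A_4→A_1: (20)(25) − (19)(10) = 310
Σ = 455
Area = |Σ|/2 = 227.5.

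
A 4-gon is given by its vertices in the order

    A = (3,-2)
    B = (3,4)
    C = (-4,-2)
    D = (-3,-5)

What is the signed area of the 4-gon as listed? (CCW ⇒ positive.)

31.5

Apply the surveyor's formula: 2A = Σ (x_i·y_{i+1} − x_{i+1}·y_i), indices taken mod 4.
Cross-terms: 18, 10, 14, 21  ⇒  Σ = 63
Signed area = Σ/2 = 31.5 (positive ⇒ counter-clockwise traversal).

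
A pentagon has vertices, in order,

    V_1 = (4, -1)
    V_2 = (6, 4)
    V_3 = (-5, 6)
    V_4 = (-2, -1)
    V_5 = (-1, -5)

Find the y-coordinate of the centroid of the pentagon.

1.416

Apply Gauss's area formula. First the cross-terms c_i = x_i·y_{i+1} − x_{i+1}·y_i:
  22, 56, 17, 9, 21  ⇒  2A = 125, A = 62.5.
Then Σ (y_i + y_{i+1})·c_i = 531, so ȳ = 531 / (6·62.5) = 1.416.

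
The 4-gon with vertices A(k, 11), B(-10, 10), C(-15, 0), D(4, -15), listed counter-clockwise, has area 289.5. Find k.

2

Write out the shoelace sum; only the two edges meeting at A involve k:
2·Area = [(4·11 − k·(-15)) + (k·10 − (-10)·11)] + 375
       = 25·k + 529 = 579
⇒ k = 2.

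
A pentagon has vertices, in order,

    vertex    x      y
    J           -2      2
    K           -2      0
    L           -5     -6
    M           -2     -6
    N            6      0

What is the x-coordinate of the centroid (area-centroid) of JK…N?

Apply Gauss's area formula. First the cross-terms c_i = x_i·y_{i+1} − x_{i+1}·y_i:
  4, 12, 18, 36, 12  ⇒  2A = 82, A = 41.
Then Σ (x_i + x_{i+1})·c_i = -34, so x̄ = -34 / (6·41) = -17/123.

-17/123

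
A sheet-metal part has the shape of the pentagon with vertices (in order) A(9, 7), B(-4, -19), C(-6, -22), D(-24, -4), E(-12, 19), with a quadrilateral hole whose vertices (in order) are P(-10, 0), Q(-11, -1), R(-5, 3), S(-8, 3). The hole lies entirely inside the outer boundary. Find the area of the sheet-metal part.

710.5

Outer boundary:
Apply Gauss's area formula: 2A = Σ (x_i·y_{i+1} − x_{i+1}·y_i), indices taken mod 5.
Σ = (-143) + (-26) + (-504) + (-504) + (-255) = -1432
Area = |Σ|/2 = 716.
Hole:
Apply the surveyor's formula: 2A = Σ (x_i·y_{i+1} − x_{i+1}·y_i), indices taken mod 4.
Cross-terms: 10, -38, 9, 30  ⇒  Σ = 11
Area = |Σ|/2 = 5.5.
Net area = 716 − 5.5 = 710.5.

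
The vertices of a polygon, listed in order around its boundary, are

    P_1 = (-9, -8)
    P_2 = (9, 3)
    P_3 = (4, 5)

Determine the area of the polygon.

Apply Gauss's area formula: 2A = Σ (x_i·y_{i+1} − x_{i+1}·y_i), indices taken mod 3.
Σ = (45) + (33) + (13) = 91
Area = |Σ|/2 = 45.5.

45.5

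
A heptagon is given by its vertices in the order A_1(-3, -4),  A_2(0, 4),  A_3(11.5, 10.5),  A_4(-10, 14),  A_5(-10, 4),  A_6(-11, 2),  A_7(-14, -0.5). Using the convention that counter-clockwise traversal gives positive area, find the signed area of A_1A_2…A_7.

210

Apply Gauss's area formula: 2A = Σ (x_i·y_{i+1} − x_{i+1}·y_i), indices taken mod 7.
A_1→A_2: (-3)(4) − (0)(-4) = -12
A_2→A_3: (0)(10.5) − (11.5)(4) = -46
A_3→A_4: (11.5)(14) − (-10)(10.5) = 266
A_4→A_5: (-10)(4) − (-10)(14) = 100
A_5→A_6: (-10)(2) − (-11)(4) = 24
A_6→A_7: (-11)(-0.5) − (-14)(2) = 33.5
A_7→A_1: (-14)(-4) − (-3)(-0.5) = 54.5
Σ = 420
Signed area = Σ/2 = 210 (positive ⇒ counter-clockwise traversal).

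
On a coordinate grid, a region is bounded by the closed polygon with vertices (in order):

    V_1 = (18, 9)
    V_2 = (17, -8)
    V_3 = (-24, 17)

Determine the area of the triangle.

361

Σ = (-297) + (97) + (-522) = -722
Area = |Σ|/2 = 361.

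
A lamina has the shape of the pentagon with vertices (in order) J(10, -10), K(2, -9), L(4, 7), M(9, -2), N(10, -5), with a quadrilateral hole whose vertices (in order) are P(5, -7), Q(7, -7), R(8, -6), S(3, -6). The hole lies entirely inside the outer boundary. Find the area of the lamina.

Outer boundary:
Apply the shoelace formula: 2A = Σ (x_i·y_{i+1} − x_{i+1}·y_i), indices taken mod 5.
Σ = (-70) + (50) + (-71) + (-25) + (-50) = -166
Area = |Σ|/2 = 83.
Hole:
Σ = (14) + (14) + (-30) + (9) = 7
Area = |Σ|/2 = 3.5.
Net area = 83 − 3.5 = 79.5.

79.5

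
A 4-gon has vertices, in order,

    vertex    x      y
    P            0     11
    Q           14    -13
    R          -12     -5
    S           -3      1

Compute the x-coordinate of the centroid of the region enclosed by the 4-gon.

Apply the shoelace formula. First the cross-terms c_i = x_i·y_{i+1} − x_{i+1}·y_i:
  -154, -226, -27, -33  ⇒  2A = -440, A = -220.
Then Σ (x_i + x_{i+1})·c_i = -2104, so x̄ = -2104 / (6·(-220)) = 263/165.

263/165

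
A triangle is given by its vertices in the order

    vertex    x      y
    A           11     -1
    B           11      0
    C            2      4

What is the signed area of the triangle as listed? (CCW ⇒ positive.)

Apply the shoelace formula: 2A = Σ (x_i·y_{i+1} − x_{i+1}·y_i), indices taken mod 3.
Cross-terms: 11, 44, -46  ⇒  Σ = 9
Signed area = Σ/2 = 4.5 (positive ⇒ counter-clockwise traversal).

4.5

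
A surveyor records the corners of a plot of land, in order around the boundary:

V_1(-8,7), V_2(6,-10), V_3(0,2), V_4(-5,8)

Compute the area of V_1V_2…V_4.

44.5

Apply the shoelace (surveyor's) formula: 2A = Σ (x_i·y_{i+1} − x_{i+1}·y_i), indices taken mod 4.
V_1→V_2: (-8)(-10) − (6)(7) = 38
V_2→V_3: (6)(2) − (0)(-10) = 12
V_3→V_4: (0)(8) − (-5)(2) = 10
V_4→V_1: (-5)(7) − (-8)(8) = 29
Σ = 89
Area = |Σ|/2 = 44.5.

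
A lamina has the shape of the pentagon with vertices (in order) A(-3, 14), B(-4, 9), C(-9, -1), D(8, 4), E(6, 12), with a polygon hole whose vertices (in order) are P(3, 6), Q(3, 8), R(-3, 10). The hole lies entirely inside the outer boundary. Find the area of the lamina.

Outer boundary:
Apply the surveyor's formula: 2A = Σ (x_i·y_{i+1} − x_{i+1}·y_i), indices taken mod 5.
Cross-terms: 29, 85, -28, 72, 120  ⇒  Σ = 278
Area = |Σ|/2 = 139.
Hole:
Apply the shoelace formula: 2A = Σ (x_i·y_{i+1} − x_{i+1}·y_i), indices taken mod 3.
P→Q: (3)(8) − (3)(6) = 6
Q→R: (3)(10) − (-3)(8) = 54
R→P: (-3)(6) − (3)(10) = -48
Σ = 12
Area = |Σ|/2 = 6.
Net area = 139 − 6 = 133.

133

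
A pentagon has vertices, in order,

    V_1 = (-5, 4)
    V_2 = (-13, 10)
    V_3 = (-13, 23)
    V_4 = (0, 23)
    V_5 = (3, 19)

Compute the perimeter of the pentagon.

58

|V_1V_2| = √((-8)² + (6)²) = √100 = 10
|V_2V_3| = √((0)² + (13)²) = √169 = 13
|V_3V_4| = √((13)² + (0)²) = √169 = 13
|V_4V_5| = √((3)² + (-4)²) = √25 = 5
|V_5V_1| = √((-8)² + (-15)²) = √289 = 17
Perimeter = 10 + 13 + 13 + 5 + 17 = 58.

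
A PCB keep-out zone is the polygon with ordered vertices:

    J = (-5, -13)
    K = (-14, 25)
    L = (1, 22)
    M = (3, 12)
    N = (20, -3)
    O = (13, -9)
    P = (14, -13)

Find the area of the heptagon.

687

Apply the shoelace (surveyor's) formula: 2A = Σ (x_i·y_{i+1} − x_{i+1}·y_i), indices taken mod 7.
Σ = (-307) + (-333) + (-54) + (-249) + (-141) + (-43) + (-247) = -1374
Area = |Σ|/2 = 687.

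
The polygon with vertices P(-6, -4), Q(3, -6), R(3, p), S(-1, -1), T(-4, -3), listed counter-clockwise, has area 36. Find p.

Write out the shoelace sum; only the two edges meeting at R involve p:
2·Area = [(3·p − 3·(-6)) + (3·(-1) − (-1)·p)] + 45
       = 4·p + 60 = 72
⇒ p = 3.

3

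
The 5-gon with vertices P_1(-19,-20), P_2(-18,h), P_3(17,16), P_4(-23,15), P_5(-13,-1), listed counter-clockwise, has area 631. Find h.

-23

Write out the shoelace sum; only the two edges meeting at P_2 involve h:
2·Area = [((-19)·h − (-18)·(-20)) + ((-18)·16 − 17·h)] + 1082
       = -36·h + 434 = 1262
⇒ h = -23.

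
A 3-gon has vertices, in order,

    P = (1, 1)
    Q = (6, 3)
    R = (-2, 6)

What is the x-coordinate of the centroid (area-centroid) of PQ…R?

5/3

Apply the shoelace formula. First the cross-terms c_i = x_i·y_{i+1} − x_{i+1}·y_i:
  -3, 42, -8  ⇒  2A = 31, A = 15.5.
Then Σ (x_i + x_{i+1})·c_i = 155, so x̄ = 155 / (6·15.5) = 5/3.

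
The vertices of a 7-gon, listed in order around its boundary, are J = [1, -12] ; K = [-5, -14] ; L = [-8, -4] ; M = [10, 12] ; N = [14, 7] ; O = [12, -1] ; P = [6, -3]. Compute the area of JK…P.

J→K: (1)(-14) − (-5)(-12) = -74
K→L: (-5)(-4) − (-8)(-14) = -92
L→M: (-8)(12) − (10)(-4) = -56
M→N: (10)(7) − (14)(12) = -98
N→O: (14)(-1) − (12)(7) = -98
O→P: (12)(-3) − (6)(-1) = -30
P→J: (6)(-12) − (1)(-3) = -69
Σ = -517
Area = |Σ|/2 = 258.5.

258.5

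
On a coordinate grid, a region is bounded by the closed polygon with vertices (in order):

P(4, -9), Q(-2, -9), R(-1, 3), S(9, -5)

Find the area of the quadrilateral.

76

Apply Gauss's area formula: 2A = Σ (x_i·y_{i+1} − x_{i+1}·y_i), indices taken mod 4.
Σ = (-54) + (-15) + (-22) + (-61) = -152
Area = |Σ|/2 = 76.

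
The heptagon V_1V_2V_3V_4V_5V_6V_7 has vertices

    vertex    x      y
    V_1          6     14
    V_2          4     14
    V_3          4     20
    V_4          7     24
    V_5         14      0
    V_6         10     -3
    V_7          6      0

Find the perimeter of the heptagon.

62

|V_1V_2| = √((-2)² + (0)²) = √4 = 2
|V_2V_3| = √((0)² + (6)²) = √36 = 6
|V_3V_4| = √((3)² + (4)²) = √25 = 5
|V_4V_5| = √((7)² + (-24)²) = √625 = 25
|V_5V_6| = √((-4)² + (-3)²) = √25 = 5
|V_6V_7| = √((-4)² + (3)²) = √25 = 5
|V_7V_1| = √((0)² + (14)²) = √196 = 14
Perimeter = 2 + 6 + 5 + 25 + 5 + 5 + 14 = 62.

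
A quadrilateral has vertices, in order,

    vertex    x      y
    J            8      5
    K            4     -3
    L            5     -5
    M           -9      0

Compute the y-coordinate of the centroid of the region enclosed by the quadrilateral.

Apply the shoelace formula. First the cross-terms c_i = x_i·y_{i+1} − x_{i+1}·y_i:
  -44, -5, -45, -45  ⇒  2A = -139, A = -69.5.
Then Σ (y_i + y_{i+1})·c_i = -48, so ȳ = -48 / (6·(-69.5)) = 16/139.

16/139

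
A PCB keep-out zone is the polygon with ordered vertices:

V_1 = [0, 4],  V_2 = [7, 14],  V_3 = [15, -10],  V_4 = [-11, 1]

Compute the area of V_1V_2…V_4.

Σ = (-28) + (-280) + (-95) + (-44) = -447
Area = |Σ|/2 = 223.5.

223.5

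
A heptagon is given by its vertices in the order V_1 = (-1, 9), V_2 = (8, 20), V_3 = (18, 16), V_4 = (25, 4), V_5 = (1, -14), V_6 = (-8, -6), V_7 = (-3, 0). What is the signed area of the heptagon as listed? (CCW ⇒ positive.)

Apply the shoelace (surveyor's) formula: 2A = Σ (x_i·y_{i+1} − x_{i+1}·y_i), indices taken mod 7.
Σ = (-92) + (-232) + (-328) + (-354) + (-118) + (-18) + (-27) = -1169
Signed area = Σ/2 = -584.5 (negative ⇒ clockwise traversal).

-584.5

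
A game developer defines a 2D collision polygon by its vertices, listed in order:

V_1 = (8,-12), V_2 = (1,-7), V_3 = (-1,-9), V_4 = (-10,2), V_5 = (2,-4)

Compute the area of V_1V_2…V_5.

54

Apply the shoelace (surveyor's) formula: 2A = Σ (x_i·y_{i+1} − x_{i+1}·y_i), indices taken mod 5.
V_1→V_2: (8)(-7) − (1)(-12) = -44
V_2→V_3: (1)(-9) − (-1)(-7) = -16
V_3→V_4: (-1)(2) − (-10)(-9) = -92
V_4→V_5: (-10)(-4) − (2)(2) = 36
V_5→V_1: (2)(-12) − (8)(-4) = 8
Σ = -108
Area = |Σ|/2 = 54.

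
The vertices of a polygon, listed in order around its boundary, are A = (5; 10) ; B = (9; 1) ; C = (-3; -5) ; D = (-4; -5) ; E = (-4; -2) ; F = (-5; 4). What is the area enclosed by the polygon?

120

Cross-terms: -85, -42, -5, -12, -26, -70  ⇒  Σ = -240
Area = |Σ|/2 = 120.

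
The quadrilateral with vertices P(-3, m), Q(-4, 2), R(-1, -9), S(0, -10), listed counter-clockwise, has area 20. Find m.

The doubled signed area Σ (x_i y_{i+1} − x_{i+1} y_i) is linear in m.
With m=0 it equals 12; the coefficient of m is 4 (from the two edges through P).
So 4·m + 12 = 2·20 = 40 ⇒ m = 7.

7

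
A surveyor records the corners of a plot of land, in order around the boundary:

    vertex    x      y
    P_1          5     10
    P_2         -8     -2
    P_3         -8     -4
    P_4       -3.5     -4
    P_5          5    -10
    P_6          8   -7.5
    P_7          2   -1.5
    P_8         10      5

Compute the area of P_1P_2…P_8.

Apply the shoelace formula: 2A = Σ (x_i·y_{i+1} − x_{i+1}·y_i), indices taken mod 8.
P_1→P_2: (5)(-2) − (-8)(10) = 70
P_2→P_3: (-8)(-4) − (-8)(-2) = 16
P_3→P_4: (-8)(-4) − (-3.5)(-4) = 18
P_4→P_5: (-3.5)(-10) − (5)(-4) = 55
P_5→P_6: (5)(-7.5) − (8)(-10) = 42.5
P_6→P_7: (8)(-1.5) − (2)(-7.5) = 3
P_7→P_8: (2)(5) − (10)(-1.5) = 25
P_8→P_1: (10)(10) − (5)(5) = 75
Σ = 304.5
Area = |Σ|/2 = 152.25.

152.25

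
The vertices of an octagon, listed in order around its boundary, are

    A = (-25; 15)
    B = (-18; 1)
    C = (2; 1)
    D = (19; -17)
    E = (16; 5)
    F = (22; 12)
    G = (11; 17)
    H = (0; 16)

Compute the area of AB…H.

Cross-terms: 245, -20, -53, 367, 82, 242, 176, 400  ⇒  Σ = 1439
Area = |Σ|/2 = 719.5.

719.5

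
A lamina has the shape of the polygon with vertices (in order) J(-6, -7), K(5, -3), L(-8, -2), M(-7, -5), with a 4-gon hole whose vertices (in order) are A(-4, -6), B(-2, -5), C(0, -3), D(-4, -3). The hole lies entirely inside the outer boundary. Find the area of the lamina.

Outer boundary:
Apply the shoelace formula: 2A = Σ (x_i·y_{i+1} − x_{i+1}·y_i), indices taken mod 4.
Cross-terms: 53, -34, 26, 19  ⇒  Σ = 64
Area = |Σ|/2 = 32.
Hole:
Apply Gauss's area formula: 2A = Σ (x_i·y_{i+1} − x_{i+1}·y_i), indices taken mod 4.
A→B: (-4)(-5) − (-2)(-6) = 8
B→C: (-2)(-3) − (0)(-5) = 6
C→D: (0)(-3) − (-4)(-3) = -12
D→A: (-4)(-6) − (-4)(-3) = 12
Σ = 14
Area = |Σ|/2 = 7.
Net area = 32 − 7 = 25.

25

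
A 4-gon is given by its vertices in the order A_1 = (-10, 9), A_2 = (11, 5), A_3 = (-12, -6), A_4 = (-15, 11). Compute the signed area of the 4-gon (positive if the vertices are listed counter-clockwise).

-201

Apply the surveyor's formula: 2A = Σ (x_i·y_{i+1} − x_{i+1}·y_i), indices taken mod 4.
Cross-terms: -149, -6, -222, -25  ⇒  Σ = -402
Signed area = Σ/2 = -201 (negative ⇒ clockwise traversal).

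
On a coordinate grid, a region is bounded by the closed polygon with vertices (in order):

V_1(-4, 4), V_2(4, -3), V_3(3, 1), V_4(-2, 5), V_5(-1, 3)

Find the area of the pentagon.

16.5

Σ = (-4) + (13) + (17) + (-1) + (8) = 33
Area = |Σ|/2 = 16.5.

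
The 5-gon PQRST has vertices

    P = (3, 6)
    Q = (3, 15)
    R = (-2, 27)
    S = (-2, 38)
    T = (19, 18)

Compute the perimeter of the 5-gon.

82

|PQ| = √((0)² + (9)²) = √81 = 9
|QR| = √((-5)² + (12)²) = √169 = 13
|RS| = √((0)² + (11)²) = √121 = 11
|ST| = √((21)² + (-20)²) = √841 = 29
|TP| = √((-16)² + (-12)²) = √400 = 20
Perimeter = 9 + 13 + 11 + 29 + 20 = 82.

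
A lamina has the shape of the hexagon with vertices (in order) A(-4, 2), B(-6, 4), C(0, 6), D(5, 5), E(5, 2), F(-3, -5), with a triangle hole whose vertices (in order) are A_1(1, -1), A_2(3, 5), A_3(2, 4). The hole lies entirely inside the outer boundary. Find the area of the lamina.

63

Outer boundary:
Apply the shoelace formula: 2A = Σ (x_i·y_{i+1} − x_{i+1}·y_i), indices taken mod 6.
Cross-terms: -4, -36, -30, -15, -19, -26  ⇒  Σ = -130
Area = |Σ|/2 = 65.
Hole:
Apply Gauss's area formula: 2A = Σ (x_i·y_{i+1} − x_{i+1}·y_i), indices taken mod 3.
Σ = (8) + (2) + (-6) = 4
Area = |Σ|/2 = 2.
Net area = 65 − 2 = 63.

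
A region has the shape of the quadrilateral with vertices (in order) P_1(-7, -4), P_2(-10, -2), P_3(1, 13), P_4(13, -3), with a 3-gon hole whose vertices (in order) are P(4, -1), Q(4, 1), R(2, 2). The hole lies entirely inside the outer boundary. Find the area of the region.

Outer boundary:
Σ = (-26) + (-128) + (-172) + (-73) = -399
Area = |Σ|/2 = 199.5.
Hole:
Apply Gauss's area formula: 2A = Σ (x_i·y_{i+1} − x_{i+1}·y_i), indices taken mod 3.
P→Q: (4)(1) − (4)(-1) = 8
Q→R: (4)(2) − (2)(1) = 6
R→P: (2)(-1) − (4)(2) = -10
Σ = 4
Area = |Σ|/2 = 2.
Net area = 199.5 − 2 = 197.5.

197.5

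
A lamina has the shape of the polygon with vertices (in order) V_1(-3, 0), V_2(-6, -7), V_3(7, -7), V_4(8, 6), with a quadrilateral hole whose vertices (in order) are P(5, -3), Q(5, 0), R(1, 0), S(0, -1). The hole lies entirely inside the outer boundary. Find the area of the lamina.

Outer boundary:
Apply the shoelace (surveyor's) formula: 2A = Σ (x_i·y_{i+1} − x_{i+1}·y_i), indices taken mod 4.
Σ = (21) + (91) + (98) + (18) = 228
Area = |Σ|/2 = 114.
Hole:
Apply the surveyor's formula: 2A = Σ (x_i·y_{i+1} − x_{i+1}·y_i), indices taken mod 4.
Σ = (15) + (0) + (-1) + (5) = 19
Area = |Σ|/2 = 9.5.
Net area = 114 − 9.5 = 104.5.

104.5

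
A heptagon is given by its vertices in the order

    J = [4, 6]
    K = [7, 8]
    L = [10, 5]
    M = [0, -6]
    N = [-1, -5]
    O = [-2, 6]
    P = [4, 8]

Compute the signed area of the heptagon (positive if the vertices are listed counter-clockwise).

Apply the shoelace (surveyor's) formula: 2A = Σ (x_i·y_{i+1} − x_{i+1}·y_i), indices taken mod 7.
Cross-terms: -10, -45, -60, -6, -16, -40, -8  ⇒  Σ = -185
Signed area = Σ/2 = -92.5 (negative ⇒ clockwise traversal).

-92.5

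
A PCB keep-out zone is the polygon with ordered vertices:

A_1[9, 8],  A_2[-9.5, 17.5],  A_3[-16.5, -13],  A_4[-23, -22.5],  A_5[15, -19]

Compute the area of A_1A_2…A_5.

891.75

Apply the surveyor's formula: 2A = Σ (x_i·y_{i+1} − x_{i+1}·y_i), indices taken mod 5.
Cross-terms: 233.5, 412.25, 72.25, 774.5, 291  ⇒  Σ = 1783.5
Area = |Σ|/2 = 891.75.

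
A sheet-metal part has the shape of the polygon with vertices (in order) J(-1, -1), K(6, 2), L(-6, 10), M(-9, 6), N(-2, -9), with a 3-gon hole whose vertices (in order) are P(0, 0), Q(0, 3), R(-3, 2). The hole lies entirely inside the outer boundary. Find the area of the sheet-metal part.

Outer boundary:
Apply the shoelace formula: 2A = Σ (x_i·y_{i+1} − x_{i+1}·y_i), indices taken mod 5.
Cross-terms: 4, 72, 54, 93, -7  ⇒  Σ = 216
Area = |Σ|/2 = 108.
Hole:
Apply the shoelace (surveyor's) formula: 2A = Σ (x_i·y_{i+1} − x_{i+1}·y_i), indices taken mod 3.
Σ = (0) + (9) + (0) = 9
Area = |Σ|/2 = 4.5.
Net area = 108 − 4.5 = 103.5.

103.5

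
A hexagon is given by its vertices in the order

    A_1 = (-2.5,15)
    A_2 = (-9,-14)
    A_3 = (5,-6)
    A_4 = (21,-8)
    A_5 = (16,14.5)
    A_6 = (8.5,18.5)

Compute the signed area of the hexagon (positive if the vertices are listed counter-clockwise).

Apply the shoelace (surveyor's) formula: 2A = Σ (x_i·y_{i+1} − x_{i+1}·y_i), indices taken mod 6.
Cross-terms: 170, 124, 86, 432.5, 172.75, 173.75  ⇒  Σ = 1159
Signed area = Σ/2 = 579.5 (positive ⇒ counter-clockwise traversal).

579.5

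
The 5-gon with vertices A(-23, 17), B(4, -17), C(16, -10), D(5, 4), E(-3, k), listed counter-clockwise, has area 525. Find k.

Write out the shoelace sum; only the two edges meeting at E involve k:
2·Area = [(5·k − (-3)·4) + ((-3)·17 − (-23)·k)] + 669
       = 28·k + 630 = 1050
⇒ k = 15.

15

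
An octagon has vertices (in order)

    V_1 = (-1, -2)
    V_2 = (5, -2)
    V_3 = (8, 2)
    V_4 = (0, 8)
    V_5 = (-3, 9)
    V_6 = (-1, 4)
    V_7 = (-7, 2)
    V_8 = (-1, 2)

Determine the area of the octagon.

70.5

Apply the surveyor's formula: 2A = Σ (x_i·y_{i+1} − x_{i+1}·y_i), indices taken mod 8.
Σ = (12) + (26) + (64) + (24) + (-3) + (26) + (-12) + (4) = 141
Area = |Σ|/2 = 70.5.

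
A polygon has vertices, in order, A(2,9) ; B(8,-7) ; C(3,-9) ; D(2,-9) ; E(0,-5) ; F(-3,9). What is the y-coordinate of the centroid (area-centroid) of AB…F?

-19/162

Apply Gauss's area formula. First the cross-terms c_i = x_i·y_{i+1} − x_{i+1}·y_i:
  -86, -51, -9, -10, -15, -45  ⇒  2A = -216, A = -108.
Then Σ (y_i + y_{i+1})·c_i = 76, so ȳ = 76 / (6·(-108)) = -19/162.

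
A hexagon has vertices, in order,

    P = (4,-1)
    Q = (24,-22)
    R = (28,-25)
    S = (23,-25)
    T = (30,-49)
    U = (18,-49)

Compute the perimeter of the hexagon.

|PQ| = √((20)² + (-21)²) = √841 = 29
|QR| = √((4)² + (-3)²) = √25 = 5
|RS| = √((-5)² + (0)²) = √25 = 5
|ST| = √((7)² + (-24)²) = √625 = 25
|TU| = √((-12)² + (0)²) = √144 = 12
|UP| = √((-14)² + (48)²) = √2500 = 50
Perimeter = 29 + 5 + 5 + 25 + 12 + 50 = 126.

126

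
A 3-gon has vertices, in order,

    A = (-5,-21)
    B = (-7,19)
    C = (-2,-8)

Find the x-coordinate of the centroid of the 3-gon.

Apply Gauss's area formula. First the cross-terms c_i = x_i·y_{i+1} − x_{i+1}·y_i:
  -242, 94, 2  ⇒  2A = -146, A = -73.
Then Σ (x_i + x_{i+1})·c_i = 2044, so x̄ = 2044 / (6·(-73)) = -14/3.

-14/3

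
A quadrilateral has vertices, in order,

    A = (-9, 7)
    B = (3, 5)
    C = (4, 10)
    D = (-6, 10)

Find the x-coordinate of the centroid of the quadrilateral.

Apply Gauss's area formula. First the cross-terms c_i = x_i·y_{i+1} − x_{i+1}·y_i:
  -66, 10, 100, 48  ⇒  2A = 92, A = 46.
Then Σ (x_i + x_{i+1})·c_i = -454, so x̄ = -454 / (6·46) = -227/138.

-227/138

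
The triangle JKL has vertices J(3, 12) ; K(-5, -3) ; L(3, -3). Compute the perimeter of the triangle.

|JK| = √((-8)² + (-15)²) = √289 = 17
|KL| = √((8)² + (0)²) = √64 = 8
|LJ| = √((0)² + (15)²) = √225 = 15
Perimeter = 17 + 8 + 15 = 40.

40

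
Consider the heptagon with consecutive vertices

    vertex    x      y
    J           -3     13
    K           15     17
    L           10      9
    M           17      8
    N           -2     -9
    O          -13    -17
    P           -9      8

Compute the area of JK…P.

462

Σ = (-246) + (-35) + (-73) + (-137) + (-83) + (-257) + (-93) = -924
Area = |Σ|/2 = 462.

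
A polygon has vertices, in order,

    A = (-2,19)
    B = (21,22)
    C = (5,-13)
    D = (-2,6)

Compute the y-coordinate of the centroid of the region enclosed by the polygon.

Apply the shoelace formula. First the cross-terms c_i = x_i·y_{i+1} − x_{i+1}·y_i:
  -443, -383, 4, -26  ⇒  2A = -848, A = -424.
Then Σ (y_i + y_{i+1})·c_i = -22288, so ȳ = -22288 / (6·(-424)) = 1393/159.

1393/159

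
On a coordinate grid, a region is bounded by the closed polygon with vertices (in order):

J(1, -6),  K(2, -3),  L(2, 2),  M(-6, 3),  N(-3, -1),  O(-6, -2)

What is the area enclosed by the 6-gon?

J→K: (1)(-3) − (2)(-6) = 9
K→L: (2)(2) − (2)(-3) = 10
L→M: (2)(3) − (-6)(2) = 18
M→N: (-6)(-1) − (-3)(3) = 15
N→O: (-3)(-2) − (-6)(-1) = 0
O→J: (-6)(-6) − (1)(-2) = 38
Σ = 90
Area = |Σ|/2 = 45.

45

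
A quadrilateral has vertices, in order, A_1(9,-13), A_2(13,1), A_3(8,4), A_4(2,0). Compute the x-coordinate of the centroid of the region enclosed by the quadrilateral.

Apply the surveyor's formula. First the cross-terms c_i = x_i·y_{i+1} − x_{i+1}·y_i:
  178, 44, -8, -26  ⇒  2A = 188, A = 94.
Then Σ (x_i + x_{i+1})·c_i = 4474, so x̄ = 4474 / (6·94) = 2237/282.

2237/282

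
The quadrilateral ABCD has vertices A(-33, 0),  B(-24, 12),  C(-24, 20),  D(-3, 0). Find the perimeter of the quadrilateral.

82

|AB| = √((9)² + (12)²) = √225 = 15
|BC| = √((0)² + (8)²) = √64 = 8
|CD| = √((21)² + (-20)²) = √841 = 29
|DA| = √((-30)² + (0)²) = √900 = 30
Perimeter = 15 + 8 + 29 + 30 = 82.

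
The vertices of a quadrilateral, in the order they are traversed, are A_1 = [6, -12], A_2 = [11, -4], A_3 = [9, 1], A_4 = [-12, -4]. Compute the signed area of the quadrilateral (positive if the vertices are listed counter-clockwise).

149.5

Apply the surveyor's formula: 2A = Σ (x_i·y_{i+1} − x_{i+1}·y_i), indices taken mod 4.
A_1→A_2: (6)(-4) − (11)(-12) = 108
A_2→A_3: (11)(1) − (9)(-4) = 47
A_3→A_4: (9)(-4) − (-12)(1) = -24
A_4→A_1: (-12)(-12) − (6)(-4) = 168
Σ = 299
Signed area = Σ/2 = 149.5 (positive ⇒ counter-clockwise traversal).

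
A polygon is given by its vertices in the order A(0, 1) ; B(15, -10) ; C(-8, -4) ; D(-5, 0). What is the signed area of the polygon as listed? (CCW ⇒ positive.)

-90

Σ = (-15) + (-140) + (-20) + (-5) = -180
Signed area = Σ/2 = -90 (negative ⇒ clockwise traversal).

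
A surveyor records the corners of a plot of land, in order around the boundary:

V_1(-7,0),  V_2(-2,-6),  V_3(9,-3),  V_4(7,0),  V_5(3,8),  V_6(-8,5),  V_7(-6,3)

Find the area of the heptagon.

142.5

Apply Gauss's area formula: 2A = Σ (x_i·y_{i+1} − x_{i+1}·y_i), indices taken mod 7.
Cross-terms: 42, 60, 21, 56, 79, 6, 21  ⇒  Σ = 285
Area = |Σ|/2 = 142.5.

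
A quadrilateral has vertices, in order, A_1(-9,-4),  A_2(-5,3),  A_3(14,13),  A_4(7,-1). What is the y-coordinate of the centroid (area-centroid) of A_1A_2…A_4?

685/222

Apply the shoelace (surveyor's) formula. First the cross-terms c_i = x_i·y_{i+1} − x_{i+1}·y_i:
  -47, -107, -105, -37  ⇒  2A = -296, A = -148.
Then Σ (y_i + y_{i+1})·c_i = -2740, so ȳ = -2740 / (6·(-148)) = 685/222.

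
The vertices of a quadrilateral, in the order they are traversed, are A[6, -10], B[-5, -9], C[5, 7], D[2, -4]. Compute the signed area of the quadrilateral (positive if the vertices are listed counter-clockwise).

-62

Σ = (-104) + (10) + (-34) + (4) = -124
Signed area = Σ/2 = -62 (negative ⇒ clockwise traversal).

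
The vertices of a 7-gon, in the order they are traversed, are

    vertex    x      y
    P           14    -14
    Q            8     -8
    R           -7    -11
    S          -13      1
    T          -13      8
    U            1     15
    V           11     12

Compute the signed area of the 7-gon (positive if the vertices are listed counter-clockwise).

-531.5

P→Q: (14)(-8) − (8)(-14) = 0
Q→R: (8)(-11) − (-7)(-8) = -144
R→S: (-7)(1) − (-13)(-11) = -150
S→T: (-13)(8) − (-13)(1) = -91
T→U: (-13)(15) − (1)(8) = -203
U→V: (1)(12) − (11)(15) = -153
V→P: (11)(-14) − (14)(12) = -322
Σ = -1063
Signed area = Σ/2 = -531.5 (negative ⇒ clockwise traversal).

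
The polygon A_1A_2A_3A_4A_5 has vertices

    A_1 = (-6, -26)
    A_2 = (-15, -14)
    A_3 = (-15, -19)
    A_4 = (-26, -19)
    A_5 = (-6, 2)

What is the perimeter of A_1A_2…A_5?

|A_1A_2| = √((-9)² + (12)²) = √225 = 15
|A_2A_3| = √((0)² + (-5)²) = √25 = 5
|A_3A_4| = √((-11)² + (0)²) = √121 = 11
|A_4A_5| = √((20)² + (21)²) = √841 = 29
|A_5A_1| = √((0)² + (-28)²) = √784 = 28
Perimeter = 15 + 5 + 11 + 29 + 28 = 88.

88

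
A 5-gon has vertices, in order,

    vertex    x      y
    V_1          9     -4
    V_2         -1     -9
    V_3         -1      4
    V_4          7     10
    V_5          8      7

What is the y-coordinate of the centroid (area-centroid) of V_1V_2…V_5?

Apply the shoelace (surveyor's) formula. First the cross-terms c_i = x_i·y_{i+1} − x_{i+1}·y_i:
  -85, -13, -38, -31, -95  ⇒  2A = -262, A = -131.
Then Σ (y_i + y_{i+1})·c_i = -174, so ȳ = -174 / (6·(-131)) = 29/131.

29/131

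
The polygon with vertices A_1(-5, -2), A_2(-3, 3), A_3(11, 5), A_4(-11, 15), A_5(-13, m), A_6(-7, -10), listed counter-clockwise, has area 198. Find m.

11

The doubled signed area Σ (x_i y_{i+1} − x_{i+1} y_i) is linear in m.
With m=0 it equals 440; the coefficient of m is -4 (from the two edges through A_5).
So -4·m + 440 = 2·198 = 396 ⇒ m = 11.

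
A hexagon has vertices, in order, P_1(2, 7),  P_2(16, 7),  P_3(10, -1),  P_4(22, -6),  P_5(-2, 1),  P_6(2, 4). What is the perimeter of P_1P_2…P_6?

|P_1P_2| = √((14)² + (0)²) = √196 = 14
|P_2P_3| = √((-6)² + (-8)²) = √100 = 10
|P_3P_4| = √((12)² + (-5)²) = √169 = 13
|P_4P_5| = √((-24)² + (7)²) = √625 = 25
|P_5P_6| = √((4)² + (3)²) = √25 = 5
|P_6P_1| = √((0)² + (3)²) = √9 = 3
Perimeter = 14 + 10 + 13 + 25 + 5 + 3 = 70.

70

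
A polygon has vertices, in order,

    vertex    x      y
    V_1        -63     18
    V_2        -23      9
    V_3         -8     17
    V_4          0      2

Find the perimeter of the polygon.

|V_1V_2| = √((40)² + (-9)²) = √1681 = 41
|V_2V_3| = √((15)² + (8)²) = √289 = 17
|V_3V_4| = √((8)² + (-15)²) = √289 = 17
|V_4V_1| = √((-63)² + (16)²) = √4225 = 65
Perimeter = 41 + 17 + 17 + 65 = 140.

140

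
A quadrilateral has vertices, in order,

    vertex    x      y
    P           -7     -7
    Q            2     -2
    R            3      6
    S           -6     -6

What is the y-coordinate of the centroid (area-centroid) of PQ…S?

Apply the shoelace formula. First the cross-terms c_i = x_i·y_{i+1} − x_{i+1}·y_i:
  28, 18, 18, 0  ⇒  2A = 64, A = 32.
Then Σ (y_i + y_{i+1})·c_i = -180, so ȳ = -180 / (6·32) = -0.9375.

-0.9375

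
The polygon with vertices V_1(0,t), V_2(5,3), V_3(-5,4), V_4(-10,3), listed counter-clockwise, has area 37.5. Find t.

-1

Write out the shoelace sum; only the two edges meeting at V_1 involve t:
2·Area = [((-10)·t − 0·3) + (0·3 − 5·t)] + 60
       = -15·t + 60 = 75
⇒ t = -1.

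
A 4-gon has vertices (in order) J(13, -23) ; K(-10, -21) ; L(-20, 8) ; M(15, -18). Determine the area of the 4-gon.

Apply the shoelace formula: 2A = Σ (x_i·y_{i+1} − x_{i+1}·y_i), indices taken mod 4.
Σ = (-503) + (-500) + (240) + (-111) = -874
Area = |Σ|/2 = 437.

437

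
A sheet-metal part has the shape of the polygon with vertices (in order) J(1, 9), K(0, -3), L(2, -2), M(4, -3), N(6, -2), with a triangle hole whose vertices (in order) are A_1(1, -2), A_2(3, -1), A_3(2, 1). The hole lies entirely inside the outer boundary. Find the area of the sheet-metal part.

Outer boundary:
Apply the surveyor's formula: 2A = Σ (x_i·y_{i+1} − x_{i+1}·y_i), indices taken mod 5.
Cross-terms: -3, 6, 2, 10, 56  ⇒  Σ = 71
Area = |Σ|/2 = 35.5.
Hole:
Apply Gauss's area formula: 2A = Σ (x_i·y_{i+1} − x_{i+1}·y_i), indices taken mod 3.
Cross-terms: 5, 5, -5  ⇒  Σ = 5
Area = |Σ|/2 = 2.5.
Net area = 35.5 − 2.5 = 33.

33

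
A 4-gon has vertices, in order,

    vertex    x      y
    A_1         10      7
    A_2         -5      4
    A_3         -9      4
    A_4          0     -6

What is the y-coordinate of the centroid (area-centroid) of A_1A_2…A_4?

181/123

Apply the shoelace (surveyor's) formula. First the cross-terms c_i = x_i·y_{i+1} − x_{i+1}·y_i:
  75, 16, 54, 60  ⇒  2A = 205, A = 102.5.
Then Σ (y_i + y_{i+1})·c_i = 905, so ȳ = 905 / (6·102.5) = 181/123.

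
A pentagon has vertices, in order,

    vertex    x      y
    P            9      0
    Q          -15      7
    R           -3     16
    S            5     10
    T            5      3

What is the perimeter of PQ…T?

|PQ| = √((-24)² + (7)²) = √625 = 25
|QR| = √((12)² + (9)²) = √225 = 15
|RS| = √((8)² + (-6)²) = √100 = 10
|ST| = √((0)² + (-7)²) = √49 = 7
|TP| = √((4)² + (-3)²) = √25 = 5
Perimeter = 25 + 15 + 10 + 7 + 5 = 62.

62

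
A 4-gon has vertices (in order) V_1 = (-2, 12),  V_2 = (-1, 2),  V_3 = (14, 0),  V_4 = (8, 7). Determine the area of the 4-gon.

Σ = (8) + (-28) + (98) + (110) = 188
Area = |Σ|/2 = 94.

94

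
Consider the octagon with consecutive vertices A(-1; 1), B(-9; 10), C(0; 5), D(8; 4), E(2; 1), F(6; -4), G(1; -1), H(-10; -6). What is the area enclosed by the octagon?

67

Cross-terms: -1, -45, -40, 0, -14, -2, -16, -16  ⇒  Σ = -134
Area = |Σ|/2 = 67.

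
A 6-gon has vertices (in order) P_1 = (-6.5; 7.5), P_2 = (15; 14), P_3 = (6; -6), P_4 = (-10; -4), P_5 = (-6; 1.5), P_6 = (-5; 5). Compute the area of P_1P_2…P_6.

264

Apply the shoelace formula: 2A = Σ (x_i·y_{i+1} − x_{i+1}·y_i), indices taken mod 6.
P_1→P_2: (-6.5)(14) − (15)(7.5) = -203.5
P_2→P_3: (15)(-6) − (6)(14) = -174
P_3→P_4: (6)(-4) − (-10)(-6) = -84
P_4→P_5: (-10)(1.5) − (-6)(-4) = -39
P_5→P_6: (-6)(5) − (-5)(1.5) = -22.5
P_6→P_1: (-5)(7.5) − (-6.5)(5) = -5
Σ = -528
Area = |Σ|/2 = 264.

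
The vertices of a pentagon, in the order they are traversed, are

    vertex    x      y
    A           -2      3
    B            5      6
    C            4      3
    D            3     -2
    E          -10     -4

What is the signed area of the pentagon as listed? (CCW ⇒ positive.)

-61.5

Apply the shoelace formula: 2A = Σ (x_i·y_{i+1} − x_{i+1}·y_i), indices taken mod 5.
Cross-terms: -27, -9, -17, -32, -38  ⇒  Σ = -123
Signed area = Σ/2 = -61.5 (negative ⇒ clockwise traversal).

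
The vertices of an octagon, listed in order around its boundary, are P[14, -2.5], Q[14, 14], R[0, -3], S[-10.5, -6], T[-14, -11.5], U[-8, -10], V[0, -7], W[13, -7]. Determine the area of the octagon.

227.375

Σ = (231) + (-42) + (-31.5) + (36.75) + (48) + (56) + (91) + (65.5) = 454.75
Area = |Σ|/2 = 227.375.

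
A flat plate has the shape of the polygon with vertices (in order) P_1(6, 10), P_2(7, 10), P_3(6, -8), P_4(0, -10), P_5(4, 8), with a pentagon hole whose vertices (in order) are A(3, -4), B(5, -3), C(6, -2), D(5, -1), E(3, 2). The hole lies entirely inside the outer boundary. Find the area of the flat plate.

Outer boundary:
Apply the surveyor's formula: 2A = Σ (x_i·y_{i+1} − x_{i+1}·y_i), indices taken mod 5.
P_1→P_2: (6)(10) − (7)(10) = -10
P_2→P_3: (7)(-8) − (6)(10) = -116
P_3→P_4: (6)(-10) − (0)(-8) = -60
P_4→P_5: (0)(8) − (4)(-10) = 40
P_5→P_1: (4)(10) − (6)(8) = -8
Σ = -154
Area = |Σ|/2 = 77.
Hole:
A→B: (3)(-3) − (5)(-4) = 11
B→C: (5)(-2) − (6)(-3) = 8
C→D: (6)(-1) − (5)(-2) = 4
D→E: (5)(2) − (3)(-1) = 13
E→A: (3)(-4) − (3)(2) = -18
Σ = 18
Area = |Σ|/2 = 9.
Net area = 77 − 9 = 68.

68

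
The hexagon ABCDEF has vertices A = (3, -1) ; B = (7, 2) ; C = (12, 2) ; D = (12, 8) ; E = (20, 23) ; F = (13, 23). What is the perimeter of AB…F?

|AB| = √((4)² + (3)²) = √25 = 5
|BC| = √((5)² + (0)²) = √25 = 5
|CD| = √((0)² + (6)²) = √36 = 6
|DE| = √((8)² + (15)²) = √289 = 17
|EF| = √((-7)² + (0)²) = √49 = 7
|FA| = √((-10)² + (-24)²) = √676 = 26
Perimeter = 5 + 5 + 6 + 17 + 7 + 26 = 66.

66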